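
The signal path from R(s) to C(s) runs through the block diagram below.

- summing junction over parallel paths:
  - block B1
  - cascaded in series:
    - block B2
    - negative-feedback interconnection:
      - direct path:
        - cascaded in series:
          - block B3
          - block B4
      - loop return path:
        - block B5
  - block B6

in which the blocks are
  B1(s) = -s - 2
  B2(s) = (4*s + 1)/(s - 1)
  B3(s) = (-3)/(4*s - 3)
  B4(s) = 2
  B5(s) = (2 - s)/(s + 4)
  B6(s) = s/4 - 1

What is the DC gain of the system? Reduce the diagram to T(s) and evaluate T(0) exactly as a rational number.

1. cascade B3, B4 = (-6)/(4*s - 3)
2. apply the feedback formula to (B3*B4), B5 = (-6*s - 24)/(4*s^2 + 19*s - 24)
3. reduce the series chain B2, [(B3*B4)/(1+(B3*B4)*B5)] = (-24*s^2 - 102*s - 24)/(4*s^3 + 15*s^2 - 43*s + 24)
4. sum the parallel branches B1, (B2*[(B3*B4)/(1+(B3*B4)*B5)]), B6 = (-12*s^4 - 93*s^3 - 147*s^2 + 36*s - 384)/(16*s^3 + 60*s^2 - 172*s + 96)
Step 4 gives the overall T(s). Then T(0) = -384/96 = -4.

Answer: -4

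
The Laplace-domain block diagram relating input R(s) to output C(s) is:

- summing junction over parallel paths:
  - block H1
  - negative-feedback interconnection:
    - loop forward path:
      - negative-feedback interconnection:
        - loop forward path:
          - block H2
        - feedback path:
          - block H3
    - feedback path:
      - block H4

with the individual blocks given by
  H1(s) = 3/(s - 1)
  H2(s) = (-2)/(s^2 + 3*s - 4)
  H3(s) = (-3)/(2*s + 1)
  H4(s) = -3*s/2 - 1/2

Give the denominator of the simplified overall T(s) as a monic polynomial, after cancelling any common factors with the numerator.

Answer: s^4 + 11*s^3/2 - 13*s^2/2 + 3*s/2 - 3/2

Working:
1. feedback reduction of H2, H3, giving (-4*s - 2)/(2*s^3 + 7*s^2 - 5*s + 2)
2. close the feedback loop around [H2/(1+H2*H3)], H4, giving (-4*s - 2)/(2*s^3 + 13*s^2 + 3)
3. parallel reduction of H1, [[H2/(1+H2*H3)]/(1+[H2/(1+H2*H3)]*H4)], giving (6*s^3 + 35*s^2 + 2*s + 11)/(2*s^4 + 11*s^3 - 13*s^2 + 3*s - 3)
Step 3 gives the fully reduced T(s), with no common factor left to cancel. The denominator's leading coefficient is 2, so divide each of its coefficients by 2 to get the monic form.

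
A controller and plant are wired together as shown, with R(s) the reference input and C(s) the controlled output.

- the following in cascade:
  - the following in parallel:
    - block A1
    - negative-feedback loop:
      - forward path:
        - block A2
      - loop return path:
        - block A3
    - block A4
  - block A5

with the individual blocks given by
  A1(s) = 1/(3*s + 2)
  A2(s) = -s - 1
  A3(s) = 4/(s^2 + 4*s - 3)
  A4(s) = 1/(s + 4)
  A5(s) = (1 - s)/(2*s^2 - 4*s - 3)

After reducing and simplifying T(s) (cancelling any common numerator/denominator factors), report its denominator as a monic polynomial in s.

[1] feedback reduction of A2, A3 -> (-s^3 - 5*s^2 - s + 3)/(s^2 - 7)
[2] reduce the parallel group A1, [A2/(1+A2*A3)], A4 -> (-3*s^5 - 29*s^4 - 77*s^3 - 39*s^2 + 6*s - 18)/(3*s^4 + 14*s^3 - 13*s^2 - 98*s - 56)
[3] cascade (A1+[A2/(1+A2*A3)]+A4), A5 -> (3*s^6 + 26*s^5 + 48*s^4 - 38*s^3 - 45*s^2 + 24*s - 18)/(6*s^6 + 16*s^5 - 91*s^4 - 186*s^3 + 319*s^2 + 518*s + 168)
T(s) is the step-3 result (common factors already cancelled). Leading coefficient of the denominator: 6. Divide through by 6 for the monic polynomial.

Hence the answer: s^6 + 8*s^5/3 - 91*s^4/6 - 31*s^3 + 319*s^2/6 + 259*s/3 + 28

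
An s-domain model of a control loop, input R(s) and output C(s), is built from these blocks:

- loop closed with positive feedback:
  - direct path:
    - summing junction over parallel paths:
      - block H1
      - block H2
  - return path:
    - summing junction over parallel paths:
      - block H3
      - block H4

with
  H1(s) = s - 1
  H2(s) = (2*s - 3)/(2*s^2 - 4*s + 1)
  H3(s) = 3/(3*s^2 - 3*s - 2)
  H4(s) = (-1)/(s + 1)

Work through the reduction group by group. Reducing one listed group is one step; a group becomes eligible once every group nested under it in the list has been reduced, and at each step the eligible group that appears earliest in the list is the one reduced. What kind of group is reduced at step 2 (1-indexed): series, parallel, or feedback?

[1] parallel reduction of H1, H2
[2] reduce the parallel group H3, H4
[3] collapse the loop ((H1+H2) forward, (H3+H4) return)
So the answer for step 2 is parallel.

Hence the answer: parallel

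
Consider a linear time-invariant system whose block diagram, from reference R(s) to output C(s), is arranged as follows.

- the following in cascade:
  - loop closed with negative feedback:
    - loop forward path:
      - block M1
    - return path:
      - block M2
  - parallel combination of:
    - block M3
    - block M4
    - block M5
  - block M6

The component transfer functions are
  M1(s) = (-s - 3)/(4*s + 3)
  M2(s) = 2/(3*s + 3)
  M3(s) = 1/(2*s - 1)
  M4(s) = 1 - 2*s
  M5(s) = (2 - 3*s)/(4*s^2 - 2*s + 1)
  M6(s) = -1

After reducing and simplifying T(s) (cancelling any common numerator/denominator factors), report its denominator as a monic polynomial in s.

Reducing step by step:

(1) collapse the loop (M1 forward, M2 return) gives (-3*s^2 - 12*s - 9)/(12*s^2 + 19*s + 3)
(2) parallel reduction of M3, M4, M5 gives (-16*s^4 + 24*s^3 - 18*s^2 + 11*s - 2)/(8*s^3 - 8*s^2 + 4*s - 1)
(3) multiply [M1/(1+M1*M2)], (M3+M4+M5), M6 (series) gives (-48*s^6 - 120*s^5 + 90*s^4 + 33*s^3 - 36*s^2 + 75*s - 18)/(96*s^5 + 56*s^4 - 80*s^3 + 40*s^2 - 7*s - 3)
The result of step 3 is T(s) in lowest terms. Its denominator has leading coefficient 96; dividing the denominator through by 96 makes it monic.

Answer: s^5 + 7*s^4/12 - 5*s^3/6 + 5*s^2/12 - 7*s/96 - 1/32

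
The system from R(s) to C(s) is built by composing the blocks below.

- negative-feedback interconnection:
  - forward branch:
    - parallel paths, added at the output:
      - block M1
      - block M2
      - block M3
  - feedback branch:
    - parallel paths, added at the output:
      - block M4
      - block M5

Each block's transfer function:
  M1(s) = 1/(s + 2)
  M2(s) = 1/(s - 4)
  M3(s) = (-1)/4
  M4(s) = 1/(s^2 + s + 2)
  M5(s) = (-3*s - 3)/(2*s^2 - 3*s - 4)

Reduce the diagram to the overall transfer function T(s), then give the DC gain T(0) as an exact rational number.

Step 1. parallel reduction of M1, M2, M3; result (-s^2 + 10*s)/(4*s^2 - 8*s - 32)
Step 2. combine M4, M5 in parallel; result (-3*s^3 - 4*s^2 - 12*s - 10)/(2*s^4 - s^3 - 3*s^2 - 10*s - 8)
Step 3. close the feedback loop around (M1+M2+M3), (M4+M5); result (-2*s^6 + 21*s^5 - 7*s^4 - 20*s^3 - 92*s^2 - 80*s)/(8*s^6 - 17*s^5 - 94*s^4 - 12*s^3 + 34*s^2 + 284*s + 256)
DC gain: substitute s = 0 into T(s) from step 3: T(0) = 0/256 = 0.

Therefore the answer is 0.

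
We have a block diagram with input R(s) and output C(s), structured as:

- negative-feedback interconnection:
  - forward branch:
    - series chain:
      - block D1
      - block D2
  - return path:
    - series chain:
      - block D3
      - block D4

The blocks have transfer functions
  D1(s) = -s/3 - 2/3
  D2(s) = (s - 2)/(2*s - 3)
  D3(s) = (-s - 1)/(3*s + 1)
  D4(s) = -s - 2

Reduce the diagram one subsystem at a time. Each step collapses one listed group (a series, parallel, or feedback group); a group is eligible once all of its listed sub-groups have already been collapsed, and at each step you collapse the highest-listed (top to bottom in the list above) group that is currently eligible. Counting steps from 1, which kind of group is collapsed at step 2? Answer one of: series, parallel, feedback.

Reducing step by step:

[1] combine D1, D2 in series
[2] combine D3, D4 in series
[3] feedback reduction of (D1*D2), (D3*D4)
The group at step 2 is a series group.

Answer: series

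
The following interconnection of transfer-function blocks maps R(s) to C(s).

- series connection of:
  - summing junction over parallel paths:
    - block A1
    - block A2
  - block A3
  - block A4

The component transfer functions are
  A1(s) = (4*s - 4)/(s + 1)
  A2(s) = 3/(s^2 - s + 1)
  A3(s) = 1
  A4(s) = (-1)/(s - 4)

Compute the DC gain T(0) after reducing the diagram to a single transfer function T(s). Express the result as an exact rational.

Reducing step by step:

(1) combine A1, A2 in parallel = (4*s^3 - 8*s^2 + 11*s - 1)/(s^3 + 1)
(2) series reduction of (A1+A2), A3, A4 = (-4*s^3 + 8*s^2 - 11*s + 1)/(s^4 - 4*s^3 + s - 4)
DC gain: substitute s = 0 into T(s) from step 2: T(0) = 1/(-4) = -1/4.

Answer: -1/4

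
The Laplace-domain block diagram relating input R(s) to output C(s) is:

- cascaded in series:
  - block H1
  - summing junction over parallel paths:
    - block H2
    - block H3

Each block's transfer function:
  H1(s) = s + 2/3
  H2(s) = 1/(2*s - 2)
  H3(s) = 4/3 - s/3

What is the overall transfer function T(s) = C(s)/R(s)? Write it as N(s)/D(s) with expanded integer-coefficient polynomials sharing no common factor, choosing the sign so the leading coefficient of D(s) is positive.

Reducing step by step:

[1] combine H2, H3 in parallel = (-2*s^2 + 10*s - 5)/(6*s - 6)
[2] series reduction of H1, (H2+H3) - this is the overall T(s), already in the required normalized form

Answer: (-6*s^3 + 26*s^2 + 5*s - 10)/(18*s - 18)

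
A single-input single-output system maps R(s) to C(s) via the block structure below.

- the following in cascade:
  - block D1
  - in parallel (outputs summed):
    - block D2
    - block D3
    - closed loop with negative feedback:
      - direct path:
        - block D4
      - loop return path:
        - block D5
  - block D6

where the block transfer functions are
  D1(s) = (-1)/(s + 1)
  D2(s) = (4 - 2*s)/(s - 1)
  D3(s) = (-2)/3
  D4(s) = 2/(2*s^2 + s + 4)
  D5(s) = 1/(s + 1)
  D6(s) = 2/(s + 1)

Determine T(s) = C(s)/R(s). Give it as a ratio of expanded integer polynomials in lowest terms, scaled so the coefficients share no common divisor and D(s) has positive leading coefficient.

Reducing step by step:

[1] feedback reduction of D4, D5 gives (2*s + 2)/(2*s^3 + 3*s^2 + 5*s + 6)
[2] sum the parallel branches D2, D3, [D4/(1+D4*D5)] gives (-16*s^4 + 4*s^3 + 8*s^2 + 22*s + 78)/(6*s^4 + 3*s^3 + 6*s^2 + 3*s - 18)
[3] reduce the series chain D1, (D2+D3+[D4/(1+D4*D5)]), D6: this yields T(s), and no further normalization is needed

Answer: (32*s^4 - 8*s^3 - 16*s^2 - 44*s - 156)/(6*s^6 + 15*s^5 + 18*s^4 + 18*s^3 - 6*s^2 - 33*s - 18)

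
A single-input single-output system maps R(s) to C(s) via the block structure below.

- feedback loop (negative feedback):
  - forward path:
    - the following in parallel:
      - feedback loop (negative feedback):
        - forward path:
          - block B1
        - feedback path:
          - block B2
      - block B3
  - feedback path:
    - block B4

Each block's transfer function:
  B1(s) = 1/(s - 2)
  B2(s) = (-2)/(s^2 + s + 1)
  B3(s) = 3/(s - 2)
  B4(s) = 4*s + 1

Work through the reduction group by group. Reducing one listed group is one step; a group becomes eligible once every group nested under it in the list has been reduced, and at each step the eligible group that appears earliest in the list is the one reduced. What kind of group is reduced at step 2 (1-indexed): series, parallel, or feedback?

[1] apply the feedback formula to B1, B2
[2] sum the parallel branches [B1/(1+B1*B2)], B3
[3] collapse the loop (([B1/(1+B1*B2)]+B3) forward, B4 return)
The group at step 2 is a parallel group.

Final answer: parallel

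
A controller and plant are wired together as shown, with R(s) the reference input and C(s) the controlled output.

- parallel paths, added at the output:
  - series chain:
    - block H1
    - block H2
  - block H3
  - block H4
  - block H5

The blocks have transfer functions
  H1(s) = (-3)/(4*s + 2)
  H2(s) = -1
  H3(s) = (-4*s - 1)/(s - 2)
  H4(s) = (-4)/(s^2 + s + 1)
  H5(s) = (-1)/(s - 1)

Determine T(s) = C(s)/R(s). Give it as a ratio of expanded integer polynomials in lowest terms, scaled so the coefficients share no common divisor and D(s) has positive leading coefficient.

1. multiply H1, H2 (series): 3/(4*s + 2)
2. add (H1*H2), H3, H4, H5 (parallel): this yields T(s), and no further normalization is needed

Hence the answer: (-16*s^5 - 13*s^4 - 22*s^3 + 62*s^2 + 11*s - 4)/(4*s^5 - 6*s^4 - 4*s^3 - 4*s^2 + 6*s + 4)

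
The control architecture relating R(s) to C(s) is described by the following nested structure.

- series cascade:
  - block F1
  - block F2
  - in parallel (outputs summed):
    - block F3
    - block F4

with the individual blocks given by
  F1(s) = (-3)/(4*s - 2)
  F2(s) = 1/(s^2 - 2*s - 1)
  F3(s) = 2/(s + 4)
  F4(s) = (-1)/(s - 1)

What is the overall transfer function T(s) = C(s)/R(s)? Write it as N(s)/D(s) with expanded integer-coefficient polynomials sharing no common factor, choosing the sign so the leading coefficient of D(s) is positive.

1. reduce the parallel group F3, F4 -> (s - 6)/(s^2 + 3*s - 4)
2. cascade F1, F2, (F3+F4); the result is T(s) itself (integer coefficients, no common factor, positive leading denominator coefficient)

Final answer: (18 - 3*s)/(4*s^5 + 2*s^4 - 46*s^3 + 42*s^2 + 6*s - 8)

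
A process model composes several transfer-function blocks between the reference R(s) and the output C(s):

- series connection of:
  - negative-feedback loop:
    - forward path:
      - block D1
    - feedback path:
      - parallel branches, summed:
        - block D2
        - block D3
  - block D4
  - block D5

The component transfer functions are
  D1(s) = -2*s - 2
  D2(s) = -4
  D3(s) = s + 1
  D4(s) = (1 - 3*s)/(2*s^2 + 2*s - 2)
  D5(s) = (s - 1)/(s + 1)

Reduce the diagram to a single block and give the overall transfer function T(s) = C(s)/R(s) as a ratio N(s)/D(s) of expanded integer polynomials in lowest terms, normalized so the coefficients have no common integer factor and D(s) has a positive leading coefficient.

1. add D2, D3 (parallel); result s - 3
2. reduce the feedback loop with forward D1 and return (D2+D3); result (2*s + 2)/(2*s^2 - 4*s - 7)
3. reduce the series chain [D1/(1+D1*(D2+D3))], D4, D5, giving the overall T(s)

Therefore the answer is (-3*s^2 + 4*s - 1)/(2*s^4 - 2*s^3 - 13*s^2 - 3*s + 7).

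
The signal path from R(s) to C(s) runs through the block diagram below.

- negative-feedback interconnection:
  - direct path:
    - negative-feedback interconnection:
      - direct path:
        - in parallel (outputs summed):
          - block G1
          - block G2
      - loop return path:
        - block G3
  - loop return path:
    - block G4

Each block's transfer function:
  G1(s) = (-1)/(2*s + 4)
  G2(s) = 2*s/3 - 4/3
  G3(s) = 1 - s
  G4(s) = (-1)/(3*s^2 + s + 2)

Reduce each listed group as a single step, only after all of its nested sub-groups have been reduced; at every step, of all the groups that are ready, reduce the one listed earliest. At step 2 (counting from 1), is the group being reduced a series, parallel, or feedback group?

Step 1. combine G1, G2 in parallel
Step 2. collapse the loop ((G1+G2) forward, G3 return)
Step 3. close the feedback loop around [(G1+G2)/(1+(G1+G2)*G3)], G4
Step 2: feedback.

Final answer: feedback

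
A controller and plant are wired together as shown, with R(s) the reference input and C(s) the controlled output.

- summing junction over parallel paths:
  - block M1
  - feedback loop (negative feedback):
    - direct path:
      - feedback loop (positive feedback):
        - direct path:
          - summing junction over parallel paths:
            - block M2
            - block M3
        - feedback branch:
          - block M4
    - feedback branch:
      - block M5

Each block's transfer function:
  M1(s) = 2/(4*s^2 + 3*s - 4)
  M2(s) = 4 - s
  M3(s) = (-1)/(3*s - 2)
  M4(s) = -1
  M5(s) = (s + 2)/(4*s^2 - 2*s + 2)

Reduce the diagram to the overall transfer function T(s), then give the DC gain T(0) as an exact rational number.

1. sum the parallel branches M2, M3: (-3*s^2 + 14*s - 9)/(3*s - 2)
2. close the feedback loop around (M2+M3), M4: (3*s^2 - 14*s + 9)/(3*s^2 - 17*s + 11)
3. collapse the loop ([(M2+M3)/(1-(M2+M3)*M4)] forward, M5 return): (12*s^4 - 62*s^3 + 70*s^2 - 46*s + 18)/(12*s^4 - 71*s^3 + 76*s^2 - 75*s + 40)
4. add M1, [[(M2+M3)/(1-(M2+M3)*M4)]/(1+[(M2+M3)/(1-(M2+M3)*M4)]*M5)] (parallel): (48*s^6 - 212*s^5 + 70*s^4 + 132*s^3 - 194*s^2 + 88*s + 8)/(48*s^6 - 248*s^5 + 43*s^4 + 212*s^3 - 369*s^2 + 420*s - 160)
DC gain: substitute s = 0 into T(s) from step 4: T(0) = 8/(-160) = -1/20.

Final answer: -1/20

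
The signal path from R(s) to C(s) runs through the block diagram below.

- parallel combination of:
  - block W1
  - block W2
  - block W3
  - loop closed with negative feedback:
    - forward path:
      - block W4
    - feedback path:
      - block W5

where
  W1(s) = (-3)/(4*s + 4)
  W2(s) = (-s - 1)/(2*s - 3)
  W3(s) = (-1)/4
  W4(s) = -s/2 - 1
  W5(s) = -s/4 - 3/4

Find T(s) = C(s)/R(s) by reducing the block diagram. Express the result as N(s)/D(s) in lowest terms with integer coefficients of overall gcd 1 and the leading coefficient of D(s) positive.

[1] reduce the feedback loop with forward W4 and return W5 gives (-4*s - 8)/(s^2 + 5*s + 14)
[2] reduce the parallel group W1, W2, W3, [W4/(1+W4*W5)]: this yields T(s), and no further normalization is needed

Hence the answer: (-6*s^4 - 75*s^3 - 189*s^2 - 62*s + 208)/(8*s^4 + 36*s^3 + 80*s^2 - 116*s - 168)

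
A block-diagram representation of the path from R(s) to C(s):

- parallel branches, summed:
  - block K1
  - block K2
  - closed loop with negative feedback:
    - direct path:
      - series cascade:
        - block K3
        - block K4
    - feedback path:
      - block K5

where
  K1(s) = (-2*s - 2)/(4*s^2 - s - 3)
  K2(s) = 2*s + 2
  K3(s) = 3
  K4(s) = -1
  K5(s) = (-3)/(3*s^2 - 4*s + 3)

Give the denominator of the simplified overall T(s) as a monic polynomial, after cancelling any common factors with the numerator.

[1] reduce the series chain K3, K4 = -3
[2] apply the feedback formula to (K3*K4), K5 = (-9*s^2 + 12*s - 9)/(3*s^2 - 4*s + 12)
[3] add K1, K2, [(K3*K4)/(1+(K3*K4)*K5)] (parallel) = (24*s^5 - 50*s^4 + 99*s^3 + 67*s^2 - 115*s - 69)/(12*s^4 - 19*s^3 + 43*s^2 - 36)
That last expression is T(s), already simplified. Scaling its denominator by 1/12 (the reciprocal of the leading coefficient) yields the monic denominator.

Final answer: s^4 - 19*s^3/12 + 43*s^2/12 - 3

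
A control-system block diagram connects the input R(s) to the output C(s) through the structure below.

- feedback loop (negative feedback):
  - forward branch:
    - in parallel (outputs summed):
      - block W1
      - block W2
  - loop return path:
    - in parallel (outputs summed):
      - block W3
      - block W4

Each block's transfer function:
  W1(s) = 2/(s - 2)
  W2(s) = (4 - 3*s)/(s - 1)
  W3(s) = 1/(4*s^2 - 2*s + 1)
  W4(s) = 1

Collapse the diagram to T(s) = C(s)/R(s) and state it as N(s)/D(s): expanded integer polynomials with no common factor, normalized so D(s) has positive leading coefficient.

Answer: (12*s^4 - 54*s^3 + 67*s^2 - 32*s + 10)/(8*s^4 - 40*s^3 + 55*s^2 - 37*s + 18)

Working:
Step 1: parallel reduction of W1, W2: (-3*s^2 + 12*s - 10)/(s^2 - 3*s + 2)
Step 2: add W3, W4 (parallel): (4*s^2 - 2*s + 2)/(4*s^2 - 2*s + 1)
Step 3: close the feedback loop around (W1+W2), (W3+W4), which is the overall transfer function T(s) = C(s)/R(s) in lowest terms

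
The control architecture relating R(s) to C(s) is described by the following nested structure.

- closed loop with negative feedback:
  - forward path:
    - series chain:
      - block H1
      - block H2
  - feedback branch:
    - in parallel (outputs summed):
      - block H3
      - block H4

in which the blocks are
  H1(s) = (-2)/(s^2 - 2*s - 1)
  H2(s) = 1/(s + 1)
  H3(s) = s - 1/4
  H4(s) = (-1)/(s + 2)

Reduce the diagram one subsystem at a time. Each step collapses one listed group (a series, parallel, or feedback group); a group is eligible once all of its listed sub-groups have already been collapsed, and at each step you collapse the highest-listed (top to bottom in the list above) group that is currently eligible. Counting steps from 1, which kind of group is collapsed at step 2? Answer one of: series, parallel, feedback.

1. multiply H1, H2 (series)
2. sum the parallel branches H3, H4
3. collapse the loop ((H1*H2) forward, (H3+H4) return)
So the answer for step 2 is parallel.

Final answer: parallel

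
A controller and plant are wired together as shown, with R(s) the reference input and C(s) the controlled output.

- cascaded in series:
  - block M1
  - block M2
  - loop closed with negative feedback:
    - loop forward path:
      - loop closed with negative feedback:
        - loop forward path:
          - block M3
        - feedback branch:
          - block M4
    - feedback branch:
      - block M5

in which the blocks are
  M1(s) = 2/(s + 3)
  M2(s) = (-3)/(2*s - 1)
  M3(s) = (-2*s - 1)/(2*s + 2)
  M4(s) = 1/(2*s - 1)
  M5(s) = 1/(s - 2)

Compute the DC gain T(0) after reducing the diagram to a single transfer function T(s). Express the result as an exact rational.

The answer is -4/7.

Reasoning:
1. close the feedback loop around M3, M4 -> (1 - 4*s^2)/(4*s^2 - 3)
2. reduce the feedback loop with forward [M3/(1+M3*M4)] and return M5 -> (-4*s^3 + 8*s^2 + s - 2)/(4*s^3 - 12*s^2 - 3*s + 7)
3. series reduction of M1, M2, [[M3/(1+M3*M4)]/(1+[M3/(1+M3*M4)]*M5)] -> (12*s^2 - 18*s - 12)/(4*s^4 - 39*s^2 - 2*s + 21)
The step-3 result is T(s). Setting s = 0: T(0) = -12/21 = -4/7.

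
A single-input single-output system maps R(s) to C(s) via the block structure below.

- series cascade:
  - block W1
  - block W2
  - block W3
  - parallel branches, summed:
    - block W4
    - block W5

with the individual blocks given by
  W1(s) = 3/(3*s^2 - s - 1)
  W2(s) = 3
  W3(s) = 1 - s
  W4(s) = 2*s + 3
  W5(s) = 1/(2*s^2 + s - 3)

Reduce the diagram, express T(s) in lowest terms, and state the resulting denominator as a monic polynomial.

Answer: s^3 + 7*s^2/6 - 5*s/6 - 1/2

Working:
(1) sum the parallel branches W4, W5 gives (4*s^3 + 8*s^2 - 3*s - 8)/(2*s^2 + s - 3)
(2) cascade W1, W2, W3, (W4+W5) gives (-36*s^3 - 72*s^2 + 27*s + 72)/(6*s^3 + 7*s^2 - 5*s - 3)
No further cancellation is possible in the step-2 result, so that is T(s). Its denominator becomes monic after dividing by the leading coefficient 6.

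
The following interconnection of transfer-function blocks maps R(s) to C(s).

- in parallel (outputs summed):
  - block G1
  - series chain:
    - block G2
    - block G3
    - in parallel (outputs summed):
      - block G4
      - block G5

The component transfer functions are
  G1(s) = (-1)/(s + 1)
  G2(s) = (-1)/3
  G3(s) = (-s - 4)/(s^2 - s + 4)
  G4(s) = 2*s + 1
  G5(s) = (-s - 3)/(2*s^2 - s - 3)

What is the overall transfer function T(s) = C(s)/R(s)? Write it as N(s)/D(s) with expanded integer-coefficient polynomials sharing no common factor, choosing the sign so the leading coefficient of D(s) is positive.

Reducing step by step:

Step 1. add G4, G5 (parallel) gives (4*s^3 - 8*s - 6)/(2*s^2 - s - 3)
Step 2. reduce the series chain G2, G3, (G4+G5) gives (4*s^4 + 16*s^3 - 8*s^2 - 38*s - 24)/(6*s^4 - 9*s^3 + 18*s^2 - 3*s - 36)
Step 3. add G1, (G2*G3*(G4+G5)) (parallel), giving the overall T(s)

Answer: (4*s^4 + 10*s^3 + 7*s^2 - 71*s + 12)/(6*s^4 - 9*s^3 + 18*s^2 - 3*s - 36)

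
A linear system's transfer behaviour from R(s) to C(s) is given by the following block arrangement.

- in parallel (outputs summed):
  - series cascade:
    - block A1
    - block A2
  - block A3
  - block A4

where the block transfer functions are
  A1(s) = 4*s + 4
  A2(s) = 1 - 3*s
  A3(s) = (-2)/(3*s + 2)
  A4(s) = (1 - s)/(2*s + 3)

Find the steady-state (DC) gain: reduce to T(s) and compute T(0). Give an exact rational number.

[1] multiply A1, A2 (series) -> -12*s^2 - 8*s + 4
[2] combine (A1*A2), A3, A4 in parallel -> (-72*s^4 - 204*s^3 - 155*s^2 + s + 20)/(6*s^2 + 13*s + 6)
DC gain: substitute s = 0 into T(s) from step 2: T(0) = 20/6 = 10/3.

Hence the answer: 10/3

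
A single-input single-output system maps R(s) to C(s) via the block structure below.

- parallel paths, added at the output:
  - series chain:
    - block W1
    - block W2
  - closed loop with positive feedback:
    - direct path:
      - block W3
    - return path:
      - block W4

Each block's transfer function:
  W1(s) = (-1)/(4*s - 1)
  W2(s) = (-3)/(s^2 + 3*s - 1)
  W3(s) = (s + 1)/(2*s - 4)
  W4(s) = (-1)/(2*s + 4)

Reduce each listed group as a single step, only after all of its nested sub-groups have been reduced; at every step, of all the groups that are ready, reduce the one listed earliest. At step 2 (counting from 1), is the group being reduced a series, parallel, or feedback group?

1. multiply W1, W2 (series)
2. reduce the feedback loop with forward W3 and return W4
3. parallel reduction of (W1*W2), [W3/(1-W3*W4)]
At step 2 the group reduced is feedback.

Therefore the answer is feedback.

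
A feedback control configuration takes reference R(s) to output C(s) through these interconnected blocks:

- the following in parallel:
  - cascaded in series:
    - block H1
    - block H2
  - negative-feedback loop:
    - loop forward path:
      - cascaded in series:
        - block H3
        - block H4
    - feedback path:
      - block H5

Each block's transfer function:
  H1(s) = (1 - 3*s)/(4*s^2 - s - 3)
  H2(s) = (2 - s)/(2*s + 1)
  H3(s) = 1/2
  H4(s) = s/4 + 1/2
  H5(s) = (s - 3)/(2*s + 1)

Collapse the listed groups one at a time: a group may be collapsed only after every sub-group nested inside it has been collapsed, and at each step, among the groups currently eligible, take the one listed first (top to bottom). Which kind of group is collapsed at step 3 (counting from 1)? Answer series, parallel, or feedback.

Step 1 - reduce the series chain H1, H2
Step 2 - multiply H3, H4 (series)
Step 3 - reduce the feedback loop with forward (H3*H4) and return H5
Step 4 - sum the parallel branches (H1*H2), [(H3*H4)/(1+(H3*H4)*H5)]
So the answer for step 3 is feedback.

Final answer: feedback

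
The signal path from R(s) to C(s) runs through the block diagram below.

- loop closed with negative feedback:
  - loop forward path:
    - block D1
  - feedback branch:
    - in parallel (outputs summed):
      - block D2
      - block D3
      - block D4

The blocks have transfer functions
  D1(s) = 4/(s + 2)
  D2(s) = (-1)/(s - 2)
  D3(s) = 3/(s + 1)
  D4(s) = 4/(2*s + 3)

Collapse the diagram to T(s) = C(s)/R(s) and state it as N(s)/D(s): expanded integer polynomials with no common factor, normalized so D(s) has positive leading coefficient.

1. sum the parallel branches D2, D3, D4; result (8*s^2 - 12*s - 29)/(2*s^3 + s^2 - 7*s - 6)
2. close the feedback loop around D1, (D2+D3+D4): this yields T(s), and no further normalization is needed

Answer: (8*s^3 + 4*s^2 - 28*s - 24)/(2*s^4 + 5*s^3 + 27*s^2 - 68*s - 128)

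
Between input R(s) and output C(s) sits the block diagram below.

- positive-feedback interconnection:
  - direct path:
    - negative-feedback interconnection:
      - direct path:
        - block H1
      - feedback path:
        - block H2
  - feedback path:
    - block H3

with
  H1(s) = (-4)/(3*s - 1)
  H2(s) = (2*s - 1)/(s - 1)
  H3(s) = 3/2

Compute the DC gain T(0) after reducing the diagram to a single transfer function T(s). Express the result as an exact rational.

The answer is -4.

Reasoning:
1. collapse the loop (H1 forward, H2 return), giving (4 - 4*s)/(3*s^2 - 12*s + 5)
2. close the feedback loop around [H1/(1+H1*H2)], H3, giving (4 - 4*s)/(3*s^2 - 6*s - 1)
That last expression is T(s); at s = 0 only the constant terms survive, so T(0) = 4/(-1) = -4.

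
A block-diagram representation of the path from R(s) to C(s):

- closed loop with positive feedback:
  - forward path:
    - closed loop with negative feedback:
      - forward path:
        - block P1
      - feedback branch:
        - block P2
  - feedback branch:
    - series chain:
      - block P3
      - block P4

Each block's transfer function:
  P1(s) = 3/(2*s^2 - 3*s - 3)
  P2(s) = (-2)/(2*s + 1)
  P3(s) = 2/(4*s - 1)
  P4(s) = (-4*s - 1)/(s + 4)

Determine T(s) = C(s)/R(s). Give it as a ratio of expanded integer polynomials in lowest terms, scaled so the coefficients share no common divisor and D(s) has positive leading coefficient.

(1) apply the feedback formula to P1, P2 gives (6*s + 3)/(4*s^3 - 4*s^2 - 9*s - 9)
(2) cascade P3, P4 gives (-8*s - 2)/(4*s^2 + 15*s - 4)
(3) collapse the loop ([P1/(1+P1*P2)] forward, (P3*P4) return) - this is the overall T(s), already in the required normalized form

Answer: (24*s^3 + 102*s^2 + 21*s - 12)/(16*s^5 + 44*s^4 - 112*s^3 - 107*s^2 - 63*s + 42)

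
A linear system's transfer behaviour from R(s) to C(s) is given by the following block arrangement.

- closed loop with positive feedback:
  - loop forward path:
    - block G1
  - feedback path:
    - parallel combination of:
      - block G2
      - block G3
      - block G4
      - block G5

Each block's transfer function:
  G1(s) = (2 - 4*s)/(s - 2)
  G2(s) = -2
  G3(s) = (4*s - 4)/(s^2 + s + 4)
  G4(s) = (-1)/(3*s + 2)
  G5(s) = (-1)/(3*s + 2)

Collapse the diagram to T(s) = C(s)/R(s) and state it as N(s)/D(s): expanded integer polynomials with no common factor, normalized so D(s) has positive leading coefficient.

[1] sum the parallel branches G2, G3, G4, G5 gives (-6*s^3 - 34*s - 32)/(3*s^3 + 5*s^2 + 14*s + 8)
[2] apply the feedback formula to G1, (G2+G3+G4+G5), giving the overall T(s)

Answer: (12*s^4 + 14*s^3 + 46*s^2 + 4*s - 16)/(21*s^4 - 11*s^3 + 132*s^2 + 80*s - 48)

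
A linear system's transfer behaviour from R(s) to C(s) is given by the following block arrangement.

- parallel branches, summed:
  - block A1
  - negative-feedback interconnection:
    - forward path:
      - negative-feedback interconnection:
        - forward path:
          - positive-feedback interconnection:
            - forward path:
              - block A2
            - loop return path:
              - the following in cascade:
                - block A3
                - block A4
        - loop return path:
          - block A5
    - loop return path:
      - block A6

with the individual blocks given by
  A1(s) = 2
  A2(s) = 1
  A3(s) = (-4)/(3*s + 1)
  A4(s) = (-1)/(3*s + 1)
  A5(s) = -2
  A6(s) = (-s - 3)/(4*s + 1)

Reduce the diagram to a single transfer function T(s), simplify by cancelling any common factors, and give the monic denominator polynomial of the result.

[1] cascade A3, A4; result 4/(9*s^2 + 6*s + 1)
[2] collapse the loop (A2 forward, (A3*A4) return); result (9*s^2 + 6*s + 1)/(9*s^2 + 6*s - 3)
[3] reduce the feedback loop with forward [A2/(1-A2*(A3*A4))] and return A5; result (-9*s^2 - 6*s - 1)/(9*s^2 + 6*s + 5)
[4] close the feedback loop around [[A2/(1-A2*(A3*A4))]/(1+[A2/(1-A2*(A3*A4))]*A5)], A6; result (-36*s^3 - 33*s^2 - 10*s - 1)/(45*s^3 + 66*s^2 + 45*s + 8)
[5] sum the parallel branches A1, [[[A2/(1-A2*(A3*A4))]/(1+[A2/(1-A2*(A3*A4))]*A5)]/(1+[[A2/(1-A2*(A3*A4))]/(1+[A2/(1-A2*(A3*A4))]*A5)]*A6)]; result (54*s^3 + 99*s^2 + 80*s + 15)/(45*s^3 + 66*s^2 + 45*s + 8)
The result of step 5 is T(s) in lowest terms. Its denominator has leading coefficient 45; dividing the denominator through by 45 makes it monic.

Therefore the answer is s^3 + 22*s^2/15 + s + 8/45.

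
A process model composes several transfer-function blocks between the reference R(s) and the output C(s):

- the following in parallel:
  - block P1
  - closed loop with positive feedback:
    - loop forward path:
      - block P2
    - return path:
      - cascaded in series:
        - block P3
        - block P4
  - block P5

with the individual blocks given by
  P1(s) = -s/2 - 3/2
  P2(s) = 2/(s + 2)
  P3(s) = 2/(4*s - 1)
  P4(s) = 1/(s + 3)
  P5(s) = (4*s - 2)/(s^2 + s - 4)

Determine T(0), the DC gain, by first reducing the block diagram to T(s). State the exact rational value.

The answer is -2/5.

Reasoning:
Step 1: combine P3, P4 in series, giving 2/(4*s^2 + 11*s - 3)
Step 2: apply the feedback formula to P2, (P3*P4), giving (8*s^2 + 22*s - 6)/(4*s^3 + 19*s^2 + 19*s - 10)
Step 3: reduce the parallel group P1, [P2/(1-P2*(P3*P4))], P5, giving (-4*s^6 - 35*s^5 - 43*s^4 + 197*s^3 + 331*s^2 - 126*s - 32)/(8*s^5 + 46*s^4 + 44*s^3 - 134*s^2 - 172*s + 80)
That last expression is T(s); at s = 0 only the constant terms survive, so T(0) = -32/80 = -2/5.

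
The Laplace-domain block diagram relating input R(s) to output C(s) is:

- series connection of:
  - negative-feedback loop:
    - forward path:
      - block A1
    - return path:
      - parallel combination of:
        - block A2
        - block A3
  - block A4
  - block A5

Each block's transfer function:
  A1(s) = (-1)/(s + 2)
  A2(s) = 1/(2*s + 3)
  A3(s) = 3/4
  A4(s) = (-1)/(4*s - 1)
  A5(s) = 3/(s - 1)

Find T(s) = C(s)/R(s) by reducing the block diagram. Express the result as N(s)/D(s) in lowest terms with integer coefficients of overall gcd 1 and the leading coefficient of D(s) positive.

(1) parallel reduction of A2, A3 gives (6*s + 13)/(8*s + 12)
(2) close the feedback loop around A1, (A2+A3) gives (-8*s - 12)/(8*s^2 + 22*s + 11)
(3) multiply [A1/(1+A1*(A2+A3))], A4, A5 (series): this yields T(s), and no further normalization is needed

Therefore the answer is (24*s + 36)/(32*s^4 + 48*s^3 - 58*s^2 - 33*s + 11).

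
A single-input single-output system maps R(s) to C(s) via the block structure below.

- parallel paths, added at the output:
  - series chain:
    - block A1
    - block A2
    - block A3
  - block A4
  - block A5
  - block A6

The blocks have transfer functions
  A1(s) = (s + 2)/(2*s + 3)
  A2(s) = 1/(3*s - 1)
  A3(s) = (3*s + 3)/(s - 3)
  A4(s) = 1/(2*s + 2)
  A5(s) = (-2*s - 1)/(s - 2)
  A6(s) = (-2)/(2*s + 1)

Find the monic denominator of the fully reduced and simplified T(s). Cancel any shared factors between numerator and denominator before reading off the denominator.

[1] series reduction of A1, A2, A3: (3*s^2 + 9*s + 6)/(6*s^3 - 11*s^2 - 24*s + 9)
[2] reduce the parallel group (A1*A2*A3), A4, A5, A6: (-48*s^6 - 8*s^5 + 366*s^4 + 459*s^3 - 104*s^2 - 273*s + 12)/(24*s^6 - 56*s^5 - 134*s^4 + 170*s^3 + 266*s^2 + 6*s - 36)
The result of step 2 is T(s) in lowest terms. Its denominator has leading coefficient 24; dividing the denominator through by 24 makes it monic.

Therefore the answer is s^6 - 7*s^5/3 - 67*s^4/12 + 85*s^3/12 + 133*s^2/12 + s/4 - 3/2.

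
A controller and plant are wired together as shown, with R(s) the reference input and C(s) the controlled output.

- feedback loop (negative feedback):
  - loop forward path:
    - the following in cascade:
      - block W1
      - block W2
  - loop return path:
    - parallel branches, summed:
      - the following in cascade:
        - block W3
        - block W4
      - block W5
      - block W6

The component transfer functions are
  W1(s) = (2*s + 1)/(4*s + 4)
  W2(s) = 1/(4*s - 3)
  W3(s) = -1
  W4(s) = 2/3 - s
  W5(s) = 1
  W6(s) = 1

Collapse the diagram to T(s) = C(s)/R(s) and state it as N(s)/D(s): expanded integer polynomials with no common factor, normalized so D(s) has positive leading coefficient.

(1) combine W1, W2 in series; result (2*s + 1)/(16*s^2 + 4*s - 12)
(2) multiply W3, W4 (series); result s - 2/3
(3) reduce the parallel group (W3*W4), W5, W6; result s + 4/3
(4) feedback reduction of (W1*W2), ((W3*W4)+W5+W6) - this is the overall T(s), already in the required normalized form

Final answer: (6*s + 3)/(54*s^2 + 23*s - 32)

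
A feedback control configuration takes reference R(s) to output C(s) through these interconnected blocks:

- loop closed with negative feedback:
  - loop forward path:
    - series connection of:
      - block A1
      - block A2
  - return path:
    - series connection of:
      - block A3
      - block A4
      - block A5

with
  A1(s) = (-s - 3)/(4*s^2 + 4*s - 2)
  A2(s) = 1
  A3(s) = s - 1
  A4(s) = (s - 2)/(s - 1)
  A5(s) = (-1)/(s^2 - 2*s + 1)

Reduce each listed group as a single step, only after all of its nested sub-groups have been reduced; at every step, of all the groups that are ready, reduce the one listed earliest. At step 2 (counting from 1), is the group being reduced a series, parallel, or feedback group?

Reducing step by step:

[1] cascade A1, A2
[2] reduce the series chain A3, A4, A5
[3] reduce the feedback loop with forward (A1*A2) and return (A3*A4*A5)
The group at step 2 is a series group.

Answer: series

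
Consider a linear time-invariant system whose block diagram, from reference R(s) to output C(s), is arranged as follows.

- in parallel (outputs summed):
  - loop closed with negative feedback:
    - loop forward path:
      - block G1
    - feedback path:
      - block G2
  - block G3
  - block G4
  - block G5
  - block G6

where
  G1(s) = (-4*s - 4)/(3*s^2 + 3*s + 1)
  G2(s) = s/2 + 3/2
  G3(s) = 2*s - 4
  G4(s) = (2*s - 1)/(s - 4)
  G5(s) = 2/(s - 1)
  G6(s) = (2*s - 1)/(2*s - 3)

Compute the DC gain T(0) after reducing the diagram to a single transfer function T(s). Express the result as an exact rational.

The answer is -277/60.

Reasoning:
Step 1 - close the feedback loop around G1, G2 = (-4*s - 4)/(s^2 - 5*s - 5)
Step 2 - reduce the parallel group [G1/(1+G1*G2)], G3, G4, G5, G6 = (4*s^6 - 48*s^5 + 191*s^4 - 325*s^3 + 200*s^2 + 201*s - 277)/(2*s^5 - 23*s^4 + 78*s^3 - 62*s^2 - 55*s + 60)
That last expression is T(s); at s = 0 only the constant terms survive, so T(0) = -277/60.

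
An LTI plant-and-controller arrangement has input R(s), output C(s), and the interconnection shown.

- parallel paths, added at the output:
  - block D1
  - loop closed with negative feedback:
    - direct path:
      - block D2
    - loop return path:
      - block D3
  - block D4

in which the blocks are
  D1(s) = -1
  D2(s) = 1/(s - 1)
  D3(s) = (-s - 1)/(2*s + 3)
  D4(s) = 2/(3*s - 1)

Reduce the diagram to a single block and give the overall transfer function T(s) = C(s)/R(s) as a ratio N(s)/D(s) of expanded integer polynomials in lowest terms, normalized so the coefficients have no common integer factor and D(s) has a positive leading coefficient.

Answer: (-6*s^3 + 12*s^2 + 19*s - 15)/(6*s^3 - 2*s^2 - 12*s + 4)

Working:
Step 1. apply the feedback formula to D2, D3, giving (2*s + 3)/(2*s^2 - 4)
Step 2. parallel reduction of D1, [D2/(1+D2*D3)], D4, giving the overall T(s)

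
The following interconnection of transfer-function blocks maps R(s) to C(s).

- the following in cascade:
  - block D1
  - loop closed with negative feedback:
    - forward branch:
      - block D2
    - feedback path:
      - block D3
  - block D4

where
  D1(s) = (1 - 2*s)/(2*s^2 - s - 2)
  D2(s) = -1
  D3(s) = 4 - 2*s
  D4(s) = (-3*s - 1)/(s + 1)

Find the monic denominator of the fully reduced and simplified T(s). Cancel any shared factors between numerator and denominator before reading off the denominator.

1. close the feedback loop around D2, D3 gives (-1)/(2*s - 3)
2. series reduction of D1, [D2/(1+D2*D3)], D4 gives (-6*s^2 + s + 1)/(4*s^4 - 4*s^3 - 9*s^2 + 5*s + 6)
T(s) is the step-2 result (common factors already cancelled). Leading coefficient of the denominator: 4. Divide through by 4 for the monic polynomial.

Final answer: s^4 - s^3 - 9*s^2/4 + 5*s/4 + 3/2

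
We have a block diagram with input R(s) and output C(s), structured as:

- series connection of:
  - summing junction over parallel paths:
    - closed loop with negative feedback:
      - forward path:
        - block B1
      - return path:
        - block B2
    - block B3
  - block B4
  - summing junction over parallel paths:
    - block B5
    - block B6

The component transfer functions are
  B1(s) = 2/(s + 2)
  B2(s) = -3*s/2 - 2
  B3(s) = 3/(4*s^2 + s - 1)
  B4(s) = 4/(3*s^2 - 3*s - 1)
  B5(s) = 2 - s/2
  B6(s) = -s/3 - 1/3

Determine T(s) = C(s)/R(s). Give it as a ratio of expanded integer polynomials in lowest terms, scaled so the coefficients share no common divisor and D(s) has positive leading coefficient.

First reduce the diagram to T(s).

[1] reduce the feedback loop with forward B1 and return B2 -> (-1)/(s + 1)
[2] combine [B1/(1+B1*B2)], B3 in parallel -> (-4*s^2 + 2*s + 4)/(4*s^3 + 5*s^2 - 1)
[3] parallel reduction of B5, B6 -> 5/3 - 5*s/6
[4] combine ([B1/(1+B1*B2)]+B3), B4, (B5+B6) in series, which is the overall transfer function T(s) = C(s)/R(s) in lowest terms

Answer: (40*s^3 - 100*s^2 + 80)/(36*s^5 + 9*s^4 - 57*s^3 - 24*s^2 + 9*s + 3)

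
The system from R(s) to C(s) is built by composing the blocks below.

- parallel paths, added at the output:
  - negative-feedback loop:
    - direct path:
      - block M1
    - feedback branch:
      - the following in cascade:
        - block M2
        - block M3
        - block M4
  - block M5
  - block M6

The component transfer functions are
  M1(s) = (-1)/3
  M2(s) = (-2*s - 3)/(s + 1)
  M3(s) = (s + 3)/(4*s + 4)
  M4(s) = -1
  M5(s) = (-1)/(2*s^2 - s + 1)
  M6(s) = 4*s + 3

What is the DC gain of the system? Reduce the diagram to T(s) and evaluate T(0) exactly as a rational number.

Reducing step by step:

Step 1: combine M2, M3, M4 in series = (2*s^2 + 9*s + 9)/(4*s^2 + 8*s + 4)
Step 2: collapse the loop (M1 forward, (M2*M3*M4) return) = (-4*s^2 - 8*s - 4)/(10*s^2 + 15*s + 3)
Step 3: sum the parallel branches [M1/(1+M1*(M2*M3*M4))], M5, M6 = (80*s^5 + 132*s^4 + 52*s^3 + 37*s^2 + 29*s + 2)/(20*s^4 + 20*s^3 + s^2 + 12*s + 3)
DC gain: substitute s = 0 into T(s) from step 3: T(0) = 2/3.

Answer: 2/3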